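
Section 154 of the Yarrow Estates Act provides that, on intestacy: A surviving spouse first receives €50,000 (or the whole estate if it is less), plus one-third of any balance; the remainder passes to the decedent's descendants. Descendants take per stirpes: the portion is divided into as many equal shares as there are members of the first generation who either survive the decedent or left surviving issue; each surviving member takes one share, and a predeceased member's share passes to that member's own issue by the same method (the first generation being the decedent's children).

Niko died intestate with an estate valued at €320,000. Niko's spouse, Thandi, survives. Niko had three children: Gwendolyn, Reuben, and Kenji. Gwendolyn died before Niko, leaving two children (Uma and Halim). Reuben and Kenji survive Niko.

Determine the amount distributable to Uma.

Thandi first takes €50,000, leaving a balance of €270,000. Thandi then takes one-third of the balance (€90,000), for a total of €140,000. The remaining €180,000 passes to the descendants.
The descendants' portion (€180,000) is divided into 3 shares of €60,000: Reuben and Kenji each take €60,000; Gwendolyn's €60,000 share passes to Gwendolyn's issue.
Gwendolyn's share (€60,000) is divided into 2 shares of €30,000: Uma and Halim each take €30,000.

Uma receives €30,000.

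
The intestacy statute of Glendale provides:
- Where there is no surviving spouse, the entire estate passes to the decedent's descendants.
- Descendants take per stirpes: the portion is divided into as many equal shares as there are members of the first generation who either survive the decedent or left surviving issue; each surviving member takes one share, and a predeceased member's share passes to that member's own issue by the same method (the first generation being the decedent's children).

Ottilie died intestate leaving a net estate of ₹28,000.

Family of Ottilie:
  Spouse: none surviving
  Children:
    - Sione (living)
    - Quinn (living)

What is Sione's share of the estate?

The entire ₹28,000 passes to the descendants.
That amount (₹28,000) is divided into 2 shares of ₹14,000: Sione and Quinn each take ₹14,000.

Sione receives ₹14,000.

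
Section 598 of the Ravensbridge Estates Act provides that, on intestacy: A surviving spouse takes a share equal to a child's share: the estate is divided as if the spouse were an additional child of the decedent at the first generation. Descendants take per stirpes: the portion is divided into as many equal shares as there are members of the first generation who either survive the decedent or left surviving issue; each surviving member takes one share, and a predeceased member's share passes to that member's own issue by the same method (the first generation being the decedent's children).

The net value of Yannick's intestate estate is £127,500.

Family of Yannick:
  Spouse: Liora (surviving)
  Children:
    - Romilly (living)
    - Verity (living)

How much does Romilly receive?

Romilly receives £42,500.

The spouse counts as an additional share at the children's level, so there are 3 primary shares of £42,500. Liora takes one such share (£42,500).
The children's combined portion (£85,000) is divided into 2 shares of £42,500: Romilly and Verity each take £42,500.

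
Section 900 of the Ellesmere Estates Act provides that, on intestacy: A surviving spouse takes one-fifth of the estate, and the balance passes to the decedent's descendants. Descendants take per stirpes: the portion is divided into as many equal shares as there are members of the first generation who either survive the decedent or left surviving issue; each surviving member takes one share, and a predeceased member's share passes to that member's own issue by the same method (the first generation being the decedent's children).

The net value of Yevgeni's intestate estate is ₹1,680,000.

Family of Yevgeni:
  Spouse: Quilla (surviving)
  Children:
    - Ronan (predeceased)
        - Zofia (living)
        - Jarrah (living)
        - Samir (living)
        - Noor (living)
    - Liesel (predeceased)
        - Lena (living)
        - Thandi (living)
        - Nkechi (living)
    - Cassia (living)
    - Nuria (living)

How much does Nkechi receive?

Nkechi receives ₹112,000.

Quilla takes one-fifth of ₹1,680,000 = ₹336,000. The remaining ₹1,344,000 passes to the descendants.
The descendants' portion (₹1,344,000) is divided into 4 shares of ₹336,000: Cassia and Nuria each take ₹336,000; Ronan's ₹336,000 share passes to Ronan's issue; Liesel's ₹336,000 share passes to Liesel's issue.
Ronan's share (₹336,000) is divided into 4 shares of ₹84,000: Zofia, Jarrah, Samir, and Noor each take ₹84,000.
Liesel's share (₹336,000) is divided into 3 shares of ₹112,000: Lena, Thandi, and Nkechi each take ₹112,000.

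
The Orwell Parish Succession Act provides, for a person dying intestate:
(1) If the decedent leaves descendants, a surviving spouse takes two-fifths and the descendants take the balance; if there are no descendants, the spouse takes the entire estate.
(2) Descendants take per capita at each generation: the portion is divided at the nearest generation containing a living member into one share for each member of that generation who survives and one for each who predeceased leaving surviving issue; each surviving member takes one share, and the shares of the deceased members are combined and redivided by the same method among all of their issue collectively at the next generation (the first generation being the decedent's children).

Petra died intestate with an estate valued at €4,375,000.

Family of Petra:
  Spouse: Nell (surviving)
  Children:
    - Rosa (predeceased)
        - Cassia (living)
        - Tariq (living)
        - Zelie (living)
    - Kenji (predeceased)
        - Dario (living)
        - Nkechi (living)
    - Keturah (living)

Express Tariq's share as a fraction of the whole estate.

Nell takes two-fifths of €4,375,000 = €1,750,000. The remaining €2,625,000 passes to the descendants.
The descendants' portion (€2,625,000) is divided at the children's generation into 3 shares of €875,000. Keturah takes €875,000. The 2 shares of the deceased (Rosa and Kenji) are combined into a pool of €1,750,000.
That pool (€1,750,000) is divided at the grandchildren's generation equally among Cassia, Tariq, Zelie, Dario, and Nkechi: €350,000 each.

Tariq receives 2/25 of the estate.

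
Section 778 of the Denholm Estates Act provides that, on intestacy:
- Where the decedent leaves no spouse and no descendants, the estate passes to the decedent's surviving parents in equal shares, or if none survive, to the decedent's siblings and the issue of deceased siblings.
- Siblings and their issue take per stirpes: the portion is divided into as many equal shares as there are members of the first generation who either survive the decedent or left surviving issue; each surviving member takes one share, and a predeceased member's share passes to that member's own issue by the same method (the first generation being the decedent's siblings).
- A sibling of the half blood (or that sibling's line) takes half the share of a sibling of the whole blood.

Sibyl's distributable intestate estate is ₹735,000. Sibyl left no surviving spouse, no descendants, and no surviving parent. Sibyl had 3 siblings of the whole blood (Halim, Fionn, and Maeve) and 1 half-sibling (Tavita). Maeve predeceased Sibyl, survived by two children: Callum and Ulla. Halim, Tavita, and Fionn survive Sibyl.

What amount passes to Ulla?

The entire ₹735,000 passes to the siblings and their issue.
Counting each half-blood sibling's line as half a unit, there are 7/2 units in ₹735,000, so one unit is ₹210,000. Whole-blood lines (Halim, Fionn, and Maeve) take ₹210,000 each; half-blood lines (Tavita) take ₹105,000 each.
Maeve's share (₹210,000) is divided into 2 shares of ₹105,000: Callum and Ulla each take ₹105,000.

Ulla receives ₹105,000.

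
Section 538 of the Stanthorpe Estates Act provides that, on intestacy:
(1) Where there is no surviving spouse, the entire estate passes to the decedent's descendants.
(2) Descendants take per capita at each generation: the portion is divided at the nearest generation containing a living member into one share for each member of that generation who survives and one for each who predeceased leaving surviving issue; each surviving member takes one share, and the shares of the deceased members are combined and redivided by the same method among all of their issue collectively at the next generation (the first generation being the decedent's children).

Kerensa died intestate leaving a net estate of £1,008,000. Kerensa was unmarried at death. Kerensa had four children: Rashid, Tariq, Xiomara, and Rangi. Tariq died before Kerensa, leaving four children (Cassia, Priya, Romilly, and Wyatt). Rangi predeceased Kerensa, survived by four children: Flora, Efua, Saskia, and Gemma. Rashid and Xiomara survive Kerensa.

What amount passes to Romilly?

The entire £1,008,000 passes to the descendants.
That amount (£1,008,000) is divided at the children's generation into 4 shares of £252,000. Rashid and Xiomara each take £252,000. The 2 shares of the deceased (Tariq and Rangi) are combined into a pool of £504,000.
That pool (£504,000) is divided at the grandchildren's generation equally among Cassia, Priya, Romilly, Wyatt, Flora, Efua, Saskia, and Gemma: £63,000 each.

Romilly receives £63,000.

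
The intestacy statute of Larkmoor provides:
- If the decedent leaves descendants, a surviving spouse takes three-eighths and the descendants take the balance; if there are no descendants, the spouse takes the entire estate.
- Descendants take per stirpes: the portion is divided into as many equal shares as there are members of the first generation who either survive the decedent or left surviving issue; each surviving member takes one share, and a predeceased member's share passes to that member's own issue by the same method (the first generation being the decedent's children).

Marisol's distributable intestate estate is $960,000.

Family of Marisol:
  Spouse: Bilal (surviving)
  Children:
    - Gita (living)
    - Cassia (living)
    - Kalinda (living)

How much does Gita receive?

Bilal takes three-eighths of $960,000 = $360,000. The remaining $600,000 passes to the descendants.
The descendants' portion ($600,000) is divided into 3 shares of $200,000: Gita, Cassia, and Kalinda each take $200,000.

Gita receives $200,000.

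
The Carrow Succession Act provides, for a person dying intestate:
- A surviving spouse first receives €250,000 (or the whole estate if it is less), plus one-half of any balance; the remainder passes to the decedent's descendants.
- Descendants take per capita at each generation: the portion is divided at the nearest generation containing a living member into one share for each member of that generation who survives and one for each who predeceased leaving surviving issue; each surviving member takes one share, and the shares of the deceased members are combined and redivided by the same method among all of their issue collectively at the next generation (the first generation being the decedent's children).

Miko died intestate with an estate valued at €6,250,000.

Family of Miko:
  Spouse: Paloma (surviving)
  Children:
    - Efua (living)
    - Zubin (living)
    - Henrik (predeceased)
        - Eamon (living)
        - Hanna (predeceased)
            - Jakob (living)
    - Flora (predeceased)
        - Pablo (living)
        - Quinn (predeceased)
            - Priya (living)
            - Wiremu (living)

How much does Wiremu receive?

Paloma first takes €250,000, leaving a balance of €6,000,000. Paloma then takes one-half of the balance (€3,000,000), for a total of €3,250,000. The remaining €3,000,000 passes to the descendants.
The descendants' portion (€3,000,000) is divided at the children's generation into 4 shares of €750,000. Efua and Zubin each take €750,000. The 2 shares of the deceased (Henrik and Flora) are combined into a pool of €1,500,000.
That pool (€1,500,000) is divided at the grandchildren's generation into 4 shares of €375,000. Eamon and Pablo each take €375,000. The 2 shares of the deceased (Hanna and Quinn) are combined into a pool of €750,000.
That pool (€750,000) is divided at the great-grandchildren's generation equally among Jakob, Priya, and Wiremu: €250,000 each.

Wiremu receives €250,000.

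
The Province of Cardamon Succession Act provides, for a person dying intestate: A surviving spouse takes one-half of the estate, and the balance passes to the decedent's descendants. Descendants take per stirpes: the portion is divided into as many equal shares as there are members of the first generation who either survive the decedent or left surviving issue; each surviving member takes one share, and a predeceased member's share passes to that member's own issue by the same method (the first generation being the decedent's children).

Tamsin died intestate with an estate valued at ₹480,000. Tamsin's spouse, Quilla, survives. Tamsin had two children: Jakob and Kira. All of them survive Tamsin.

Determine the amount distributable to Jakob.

Jakob receives ₹120,000.

Quilla takes one-half of ₹480,000 = ₹240,000. The remaining ₹240,000 passes to the descendants.
The descendants' portion (₹240,000) is divided into 2 shares of ₹120,000: Jakob and Kira each take ₹120,000.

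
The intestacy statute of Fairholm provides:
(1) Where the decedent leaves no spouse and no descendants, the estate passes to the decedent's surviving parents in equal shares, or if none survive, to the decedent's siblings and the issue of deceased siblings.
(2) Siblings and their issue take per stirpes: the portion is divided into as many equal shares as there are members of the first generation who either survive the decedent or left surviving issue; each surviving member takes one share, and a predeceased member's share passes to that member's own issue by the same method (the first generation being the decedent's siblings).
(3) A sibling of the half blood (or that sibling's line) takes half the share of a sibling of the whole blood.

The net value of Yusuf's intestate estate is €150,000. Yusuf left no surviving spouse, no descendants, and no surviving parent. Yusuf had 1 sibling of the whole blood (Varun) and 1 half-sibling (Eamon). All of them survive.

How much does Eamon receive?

The entire €150,000 passes to the siblings and their issue.
Counting each half-blood sibling's line as half a unit, there are 3/2 units in €150,000, so one unit is €100,000. Whole-blood lines (Varun) take €100,000 each; half-blood lines (Eamon) take €50,000 each.

Eamon receives €50,000.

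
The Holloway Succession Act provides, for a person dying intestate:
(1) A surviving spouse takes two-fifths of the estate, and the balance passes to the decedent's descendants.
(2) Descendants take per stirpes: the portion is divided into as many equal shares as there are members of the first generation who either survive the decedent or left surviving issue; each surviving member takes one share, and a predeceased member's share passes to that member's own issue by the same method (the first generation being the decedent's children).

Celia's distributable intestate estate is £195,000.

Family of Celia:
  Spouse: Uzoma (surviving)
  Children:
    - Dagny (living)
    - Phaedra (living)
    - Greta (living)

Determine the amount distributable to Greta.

Uzoma takes two-fifths of £195,000 = £78,000. The remaining £117,000 passes to the descendants.
The descendants' portion (£117,000) is divided into 3 shares of £39,000: Dagny, Phaedra, and Greta each take £39,000.

Greta receives £39,000.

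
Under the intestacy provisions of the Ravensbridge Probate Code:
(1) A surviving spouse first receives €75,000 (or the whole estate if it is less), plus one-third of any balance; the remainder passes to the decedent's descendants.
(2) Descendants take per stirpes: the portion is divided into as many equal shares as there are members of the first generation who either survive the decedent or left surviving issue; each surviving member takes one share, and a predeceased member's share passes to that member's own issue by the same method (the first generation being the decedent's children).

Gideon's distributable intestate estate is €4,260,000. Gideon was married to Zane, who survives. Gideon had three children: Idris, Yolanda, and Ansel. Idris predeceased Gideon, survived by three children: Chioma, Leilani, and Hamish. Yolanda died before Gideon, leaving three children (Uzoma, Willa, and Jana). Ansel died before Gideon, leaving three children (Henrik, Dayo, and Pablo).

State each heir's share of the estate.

Zane first takes €75,000, leaving a balance of €4,185,000. Zane then takes one-third of the balance (€1,395,000), for a total of €1,470,000. The remaining €2,790,000 passes to the descendants.
The descendants' portion (€2,790,000) is divided into 3 shares of €930,000: Idris's €930,000 share passes to Idris's issue; Yolanda's €930,000 share passes to Yolanda's issue; Ansel's €930,000 share passes to Ansel's issue.
Idris's share (€930,000) is divided into 3 shares of €310,000: Chioma, Leilani, and Hamish each take €310,000.
Yolanda's share (€930,000) is divided into 3 shares of €310,000: Uzoma, Willa, and Jana each take €310,000.
Ansel's share (€930,000) is divided into 3 shares of €310,000: Henrik, Dayo, and Pablo each take €310,000.

Zane: €1,470,000; Chioma: €310,000; Leilani: €310,000; Hamish: €310,000; Uzoma: €310,000; Willa: €310,000; Jana: €310,000; Henrik: €310,000; Dayo: €310,000; Pablo: €310,000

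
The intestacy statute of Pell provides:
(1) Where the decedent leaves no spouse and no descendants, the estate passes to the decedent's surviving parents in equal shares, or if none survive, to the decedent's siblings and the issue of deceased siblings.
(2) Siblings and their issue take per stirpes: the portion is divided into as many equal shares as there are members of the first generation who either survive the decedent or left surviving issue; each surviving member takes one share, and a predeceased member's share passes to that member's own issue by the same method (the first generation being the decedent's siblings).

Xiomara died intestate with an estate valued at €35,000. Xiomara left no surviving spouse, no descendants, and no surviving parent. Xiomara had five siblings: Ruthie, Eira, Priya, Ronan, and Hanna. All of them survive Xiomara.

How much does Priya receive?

Priya receives €7,000.

The entire €35,000 passes to the siblings and their issue.
That amount (€35,000) is divided into 5 shares of €7,000: Ruthie, Eira, Priya, Ronan, and Hanna each take €7,000.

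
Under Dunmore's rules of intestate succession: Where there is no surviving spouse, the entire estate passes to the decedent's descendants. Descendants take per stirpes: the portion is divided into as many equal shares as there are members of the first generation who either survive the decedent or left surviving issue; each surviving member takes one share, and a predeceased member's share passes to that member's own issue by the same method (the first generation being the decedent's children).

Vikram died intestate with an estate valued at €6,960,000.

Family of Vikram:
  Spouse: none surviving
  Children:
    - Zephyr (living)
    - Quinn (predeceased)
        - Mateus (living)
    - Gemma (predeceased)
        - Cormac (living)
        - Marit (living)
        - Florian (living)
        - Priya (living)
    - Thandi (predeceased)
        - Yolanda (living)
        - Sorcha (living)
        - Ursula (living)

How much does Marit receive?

The entire €6,960,000 passes to the descendants.
That amount (€6,960,000) is divided into 4 shares of €1,740,000: Zephyr takes €1,740,000; Quinn's €1,740,000 share passes to Quinn's issue; Gemma's €1,740,000 share passes to Gemma's issue; Thandi's €1,740,000 share passes to Thandi's issue.
Quinn's share (€1,740,000) passes entirely to Mateus.
Gemma's share (€1,740,000) is divided into 4 shares of €435,000: Cormac, Marit, Florian, and Priya each take €435,000.
Thandi's share (€1,740,000) is divided into 3 shares of €580,000: Yolanda, Sorcha, and Ursula each take €580,000.

Marit receives €435,000.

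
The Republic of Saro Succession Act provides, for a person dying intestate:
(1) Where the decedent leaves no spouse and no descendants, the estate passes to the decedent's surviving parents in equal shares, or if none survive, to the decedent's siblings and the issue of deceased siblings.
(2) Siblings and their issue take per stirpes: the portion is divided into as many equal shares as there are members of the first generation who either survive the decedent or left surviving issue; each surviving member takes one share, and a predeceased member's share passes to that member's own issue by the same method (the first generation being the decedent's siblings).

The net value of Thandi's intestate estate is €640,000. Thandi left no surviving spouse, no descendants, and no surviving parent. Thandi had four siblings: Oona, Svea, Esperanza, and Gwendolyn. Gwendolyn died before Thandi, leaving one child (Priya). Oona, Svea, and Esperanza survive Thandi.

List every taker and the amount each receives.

The entire €640,000 passes to the siblings and their issue.
That amount (€640,000) is divided into 4 shares of €160,000: Oona, Svea, and Esperanza each take €160,000; Gwendolyn's €160,000 share passes to Gwendolyn's issue.
Gwendolyn's share (€160,000) passes entirely to Priya.

Oona: €160,000; Svea: €160,000; Esperanza: €160,000; Priya: €160,000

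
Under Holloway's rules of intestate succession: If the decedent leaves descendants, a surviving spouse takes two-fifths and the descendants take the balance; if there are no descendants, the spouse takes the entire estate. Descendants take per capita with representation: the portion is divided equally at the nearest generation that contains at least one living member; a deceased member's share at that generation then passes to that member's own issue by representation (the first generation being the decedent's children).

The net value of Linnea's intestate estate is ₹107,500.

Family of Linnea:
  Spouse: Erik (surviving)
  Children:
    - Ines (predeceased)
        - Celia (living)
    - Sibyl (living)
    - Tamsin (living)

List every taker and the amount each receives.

Erik: ₹43,000; Celia: ₹21,500; Sibyl: ₹21,500; Tamsin: ₹21,500

Erik takes two-fifths of ₹107,500 = ₹43,000. The remaining ₹64,500 passes to the descendants.
The descendants' portion (₹64,500) is divided into 3 shares of ₹21,500: Sibyl and Tamsin each take ₹21,500; Ines's ₹21,500 share passes to Ines's issue.
Ines's share (₹21,500) passes entirely to Celia.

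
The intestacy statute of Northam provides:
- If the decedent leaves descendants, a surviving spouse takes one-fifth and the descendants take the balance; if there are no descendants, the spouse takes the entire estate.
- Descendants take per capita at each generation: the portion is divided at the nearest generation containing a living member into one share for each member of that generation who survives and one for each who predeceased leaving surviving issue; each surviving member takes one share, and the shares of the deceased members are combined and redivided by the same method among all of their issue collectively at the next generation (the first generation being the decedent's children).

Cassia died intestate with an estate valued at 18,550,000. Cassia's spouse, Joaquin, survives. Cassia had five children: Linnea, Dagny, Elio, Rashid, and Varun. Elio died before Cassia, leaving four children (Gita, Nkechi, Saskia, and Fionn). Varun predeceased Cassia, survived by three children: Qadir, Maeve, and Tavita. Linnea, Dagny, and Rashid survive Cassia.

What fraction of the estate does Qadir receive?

Qadir receives 8/175 of the estate.

Joaquin takes one-fifth of 18,550,000 = 3,710,000. The remaining 14,840,000 passes to the descendants.
The descendants' portion (14,840,000) is divided at the children's generation into 5 shares of 2,968,000. Linnea, Dagny, and Rashid each take 2,968,000. The 2 shares of the deceased (Elio and Varun) are combined into a pool of 5,936,000.
That pool (5,936,000) is divided at the grandchildren's generation equally among Gita, Nkechi, Saskia, Fionn, Qadir, Maeve, and Tavita: 848,000 each.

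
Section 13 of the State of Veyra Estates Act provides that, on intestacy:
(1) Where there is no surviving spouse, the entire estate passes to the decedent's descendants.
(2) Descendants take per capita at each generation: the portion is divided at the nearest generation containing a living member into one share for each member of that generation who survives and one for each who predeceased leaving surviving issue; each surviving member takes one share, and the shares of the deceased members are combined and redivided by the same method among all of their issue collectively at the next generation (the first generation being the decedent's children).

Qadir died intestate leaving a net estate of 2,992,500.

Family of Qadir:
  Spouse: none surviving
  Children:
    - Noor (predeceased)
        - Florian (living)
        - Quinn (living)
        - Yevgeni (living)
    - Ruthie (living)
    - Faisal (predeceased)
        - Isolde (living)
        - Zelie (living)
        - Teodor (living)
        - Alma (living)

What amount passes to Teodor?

The entire 2,992,500 passes to the descendants.
That amount (2,992,500) is divided at the children's generation into 3 shares of 997,500. Ruthie takes 997,500. The 2 shares of the deceased (Noor and Faisal) are combined into a pool of 1,995,000.
That pool (1,995,000) is divided at the grandchildren's generation equally among Florian, Quinn, Yevgeni, Isolde, Zelie, Teodor, and Alma: 285,000 each.

Teodor receives 285,000.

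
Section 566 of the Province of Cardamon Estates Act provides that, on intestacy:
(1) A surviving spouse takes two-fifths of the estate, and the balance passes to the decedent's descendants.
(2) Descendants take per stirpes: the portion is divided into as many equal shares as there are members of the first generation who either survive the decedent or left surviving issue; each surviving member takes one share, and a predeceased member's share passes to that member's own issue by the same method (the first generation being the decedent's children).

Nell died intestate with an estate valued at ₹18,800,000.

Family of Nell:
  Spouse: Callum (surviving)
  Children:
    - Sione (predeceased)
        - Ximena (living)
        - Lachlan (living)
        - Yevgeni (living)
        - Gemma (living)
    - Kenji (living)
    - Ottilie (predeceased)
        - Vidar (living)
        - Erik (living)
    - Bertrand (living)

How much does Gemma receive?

Callum takes two-fifths of ₹18,800,000 = ₹7,520,000. The remaining ₹11,280,000 passes to the descendants.
The descendants' portion (₹11,280,000) is divided into 4 shares of ₹2,820,000: Kenji and Bertrand each take ₹2,820,000; Sione's ₹2,820,000 share passes to Sione's issue; Ottilie's ₹2,820,000 share passes to Ottilie's issue.
Sione's share (₹2,820,000) is divided into 4 shares of ₹705,000: Ximena, Lachlan, Yevgeni, and Gemma each take ₹705,000.
Ottilie's share (₹2,820,000) is divided into 2 shares of ₹1,410,000: Vidar and Erik each take ₹1,410,000.

Gemma receives ₹705,000.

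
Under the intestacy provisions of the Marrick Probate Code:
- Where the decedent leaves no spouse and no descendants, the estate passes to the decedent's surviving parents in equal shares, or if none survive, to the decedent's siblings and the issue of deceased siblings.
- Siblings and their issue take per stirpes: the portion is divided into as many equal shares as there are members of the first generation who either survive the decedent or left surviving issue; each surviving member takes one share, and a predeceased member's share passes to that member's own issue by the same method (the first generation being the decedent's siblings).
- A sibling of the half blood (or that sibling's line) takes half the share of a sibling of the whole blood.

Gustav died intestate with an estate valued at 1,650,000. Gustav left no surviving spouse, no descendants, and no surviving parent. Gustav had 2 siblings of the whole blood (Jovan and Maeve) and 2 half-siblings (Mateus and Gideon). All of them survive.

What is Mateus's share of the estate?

Mateus receives 275,000.

The entire 1,650,000 passes to the siblings and their issue.
Counting each half-blood sibling's line as half a unit, there are 3 units in 1,650,000, so one unit is 550,000. Whole-blood lines (Jovan and Maeve) take 550,000 each; half-blood lines (Mateus and Gideon) take 275,000 each.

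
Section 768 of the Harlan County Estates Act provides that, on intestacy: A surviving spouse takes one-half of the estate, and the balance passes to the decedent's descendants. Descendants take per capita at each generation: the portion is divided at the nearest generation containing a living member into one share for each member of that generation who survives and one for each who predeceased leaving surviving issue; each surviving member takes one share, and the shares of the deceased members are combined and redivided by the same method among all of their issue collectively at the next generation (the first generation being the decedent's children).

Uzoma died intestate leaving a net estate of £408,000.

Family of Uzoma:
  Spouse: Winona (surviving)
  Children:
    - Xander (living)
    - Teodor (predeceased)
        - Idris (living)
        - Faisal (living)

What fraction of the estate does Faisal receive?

Winona takes one-half of £408,000 = £204,000. The remaining £204,000 passes to the descendants.
The descendants' portion (£204,000) is divided at the children's generation into 2 shares of £102,000. Xander takes £102,000. The remaining share for the deceased Teodor (£102,000) is carried to the next generation.
That pool (£102,000) is divided at the grandchildren's generation equally among Idris and Faisal: £51,000 each.

Faisal receives 1/8 of the estate.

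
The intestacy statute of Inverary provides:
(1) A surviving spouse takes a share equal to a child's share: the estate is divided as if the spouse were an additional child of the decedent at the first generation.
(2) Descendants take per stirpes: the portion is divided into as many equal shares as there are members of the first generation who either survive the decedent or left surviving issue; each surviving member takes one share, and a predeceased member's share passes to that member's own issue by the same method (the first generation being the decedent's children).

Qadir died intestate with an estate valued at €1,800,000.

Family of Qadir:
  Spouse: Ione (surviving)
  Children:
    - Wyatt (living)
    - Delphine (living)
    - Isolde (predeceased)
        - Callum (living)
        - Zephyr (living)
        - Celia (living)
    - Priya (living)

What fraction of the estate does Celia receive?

The spouse counts as an additional share at the children's level, so there are 5 primary shares of €360,000. Ione takes one such share (€360,000).
The children's combined portion (€1,440,000) is divided into 4 shares of €360,000: Wyatt, Delphine, and Priya each take €360,000; Isolde's €360,000 share passes to Isolde's issue.
Isolde's share (€360,000) is divided into 3 shares of €120,000: Callum, Zephyr, and Celia each take €120,000.

Celia receives 1/15 of the estate.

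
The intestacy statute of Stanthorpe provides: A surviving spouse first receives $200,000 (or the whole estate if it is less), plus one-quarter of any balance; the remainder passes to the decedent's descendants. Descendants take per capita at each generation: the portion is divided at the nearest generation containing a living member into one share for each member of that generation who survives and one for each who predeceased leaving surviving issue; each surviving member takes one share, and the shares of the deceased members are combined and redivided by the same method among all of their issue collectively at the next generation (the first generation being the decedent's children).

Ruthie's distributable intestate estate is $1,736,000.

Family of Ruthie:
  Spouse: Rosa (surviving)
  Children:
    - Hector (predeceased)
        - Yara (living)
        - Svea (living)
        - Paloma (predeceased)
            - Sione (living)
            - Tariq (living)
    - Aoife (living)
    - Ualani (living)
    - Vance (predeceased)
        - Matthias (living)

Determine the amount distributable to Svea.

Svea receives $144,000.

Rosa first takes $200,000, leaving a balance of $1,536,000. Rosa then takes one-quarter of the balance ($384,000), for a total of $584,000. The remaining $1,152,000 passes to the descendants.
The descendants' portion ($1,152,000) is divided at the children's generation into 4 shares of $288,000. Aoife and Ualani each take $288,000. The 2 shares of the deceased (Hector and Vance) are combined into a pool of $576,000.
That pool ($576,000) is divided at the grandchildren's generation into 4 shares of $144,000. Yara, Svea, and Matthias each take $144,000. The remaining share for the deceased Paloma ($144,000) is carried to the next generation.
That pool ($144,000) is divided at the great-grandchildren's generation equally among Sione and Tariq: $72,000 each.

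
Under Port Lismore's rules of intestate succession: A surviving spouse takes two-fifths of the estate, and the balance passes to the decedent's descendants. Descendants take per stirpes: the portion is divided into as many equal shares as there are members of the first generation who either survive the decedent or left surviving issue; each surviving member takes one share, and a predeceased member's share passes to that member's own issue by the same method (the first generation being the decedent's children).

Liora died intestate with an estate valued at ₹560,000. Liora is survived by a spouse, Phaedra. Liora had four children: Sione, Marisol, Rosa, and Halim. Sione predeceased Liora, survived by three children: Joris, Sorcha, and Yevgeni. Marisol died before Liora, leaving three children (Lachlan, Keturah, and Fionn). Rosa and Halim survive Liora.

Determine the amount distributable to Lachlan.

Lachlan receives ₹28,000.

Phaedra takes two-fifths of ₹560,000 = ₹224,000. The remaining ₹336,000 passes to the descendants.
The descendants' portion (₹336,000) is divided into 4 shares of ₹84,000: Rosa and Halim each take ₹84,000; Sione's ₹84,000 share passes to Sione's issue; Marisol's ₹84,000 share passes to Marisol's issue.
Sione's share (₹84,000) is divided into 3 shares of ₹28,000: Joris, Sorcha, and Yevgeni each take ₹28,000.
Marisol's share (₹84,000) is divided into 3 shares of ₹28,000: Lachlan, Keturah, and Fionn each take ₹28,000.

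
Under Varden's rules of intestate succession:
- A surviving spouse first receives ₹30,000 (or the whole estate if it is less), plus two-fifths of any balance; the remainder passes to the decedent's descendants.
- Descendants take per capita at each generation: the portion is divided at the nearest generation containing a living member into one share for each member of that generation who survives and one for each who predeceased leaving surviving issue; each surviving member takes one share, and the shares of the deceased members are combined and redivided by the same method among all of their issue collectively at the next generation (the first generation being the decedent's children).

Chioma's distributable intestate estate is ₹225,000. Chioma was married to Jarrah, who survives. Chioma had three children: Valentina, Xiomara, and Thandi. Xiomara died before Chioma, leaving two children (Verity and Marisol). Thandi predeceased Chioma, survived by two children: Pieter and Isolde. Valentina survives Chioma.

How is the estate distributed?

Jarrah first takes ₹30,000, leaving a balance of ₹195,000. Jarrah then takes two-fifths of the balance (₹78,000), for a total of ₹108,000. The remaining ₹117,000 passes to the descendants.
The descendants' portion (₹117,000) is divided at the children's generation into 3 shares of ₹39,000. Valentina takes ₹39,000. The 2 shares of the deceased (Xiomara and Thandi) are combined into a pool of ₹78,000.
That pool (₹78,000) is divided at the grandchildren's generation equally among Verity, Marisol, Pieter, and Isolde: ₹19,500 each.

Jarrah: ₹108,000; Valentina: ₹39,000; Verity: ₹19,500; Marisol: ₹19,500; Pieter: ₹19,500; Isolde: ₹19,500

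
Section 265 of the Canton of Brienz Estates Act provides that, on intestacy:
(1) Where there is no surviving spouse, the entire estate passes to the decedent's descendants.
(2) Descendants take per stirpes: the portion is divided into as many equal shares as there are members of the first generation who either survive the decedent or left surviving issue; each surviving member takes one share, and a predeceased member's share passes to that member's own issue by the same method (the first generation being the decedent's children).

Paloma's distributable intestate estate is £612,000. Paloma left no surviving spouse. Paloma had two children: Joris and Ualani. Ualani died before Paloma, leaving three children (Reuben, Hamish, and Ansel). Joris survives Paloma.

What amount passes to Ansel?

The entire £612,000 passes to the descendants.
That amount (£612,000) is divided into 2 shares of £306,000: Joris takes £306,000; Ualani's £306,000 share passes to Ualani's issue.
Ualani's share (£306,000) is divided into 3 shares of £102,000: Reuben, Hamish, and Ansel each take £102,000.

Ansel receives £102,000.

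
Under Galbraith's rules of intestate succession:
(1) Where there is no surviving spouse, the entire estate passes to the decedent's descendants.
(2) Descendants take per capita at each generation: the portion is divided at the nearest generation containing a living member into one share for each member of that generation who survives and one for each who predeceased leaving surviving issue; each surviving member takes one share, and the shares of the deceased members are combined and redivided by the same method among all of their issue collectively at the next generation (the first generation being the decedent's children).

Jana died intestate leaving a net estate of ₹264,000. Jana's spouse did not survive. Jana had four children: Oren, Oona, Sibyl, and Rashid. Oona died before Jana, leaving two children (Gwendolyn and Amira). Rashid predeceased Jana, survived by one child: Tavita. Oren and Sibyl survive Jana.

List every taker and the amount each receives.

Oren: ₹66,000; Gwendolyn: ₹44,000; Amira: ₹44,000; Sibyl: ₹66,000; Tavita: ₹44,000

The entire ₹264,000 passes to the descendants.
That amount (₹264,000) is divided at the children's generation into 4 shares of ₹66,000. Oren and Sibyl each take ₹66,000. The 2 shares of the deceased (Oona and Rashid) are combined into a pool of ₹132,000.
That pool (₹132,000) is divided at the grandchildren's generation equally among Gwendolyn, Amira, and Tavita: ₹44,000 each.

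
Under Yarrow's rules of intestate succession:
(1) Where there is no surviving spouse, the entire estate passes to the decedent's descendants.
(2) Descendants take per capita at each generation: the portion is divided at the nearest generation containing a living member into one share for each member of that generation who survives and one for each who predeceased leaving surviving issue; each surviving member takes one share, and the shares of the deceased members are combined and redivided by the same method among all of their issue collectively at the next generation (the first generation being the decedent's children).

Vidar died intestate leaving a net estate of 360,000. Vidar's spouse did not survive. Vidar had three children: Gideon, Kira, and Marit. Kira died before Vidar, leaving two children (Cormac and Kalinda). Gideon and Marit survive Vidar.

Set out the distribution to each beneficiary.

Gideon: 120,000; Cormac: 60,000; Kalinda: 60,000; Marit: 120,000

The entire 360,000 passes to the descendants.
That amount (360,000) is divided at the children's generation into 3 shares of 120,000. Gideon and Marit each take 120,000. The remaining share for the deceased Kira (120,000) is carried to the next generation.
That pool (120,000) is divided at the grandchildren's generation equally among Cormac and Kalinda: 60,000 each.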